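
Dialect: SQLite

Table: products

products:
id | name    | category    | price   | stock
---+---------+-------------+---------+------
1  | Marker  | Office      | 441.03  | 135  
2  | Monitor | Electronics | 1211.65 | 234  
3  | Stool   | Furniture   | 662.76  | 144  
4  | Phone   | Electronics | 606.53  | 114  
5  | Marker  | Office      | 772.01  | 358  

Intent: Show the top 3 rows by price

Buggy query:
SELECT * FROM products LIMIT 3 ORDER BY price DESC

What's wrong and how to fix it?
Bug: LIMIT must come after ORDER BY

Fix: Sort with ORDER BY, then apply LIMIT

Corrected query:
SELECT * FROM products ORDER BY price DESC LIMIT 3

Result:
id | name    | category    | price   | stock
---+---------+-------------+---------+------
2  | Monitor | Electronics | 1211.65 | 234  
5  | Marker  | Office      | 772.01  | 358  
3  | Stool   | Furniture   | 662.76  | 144  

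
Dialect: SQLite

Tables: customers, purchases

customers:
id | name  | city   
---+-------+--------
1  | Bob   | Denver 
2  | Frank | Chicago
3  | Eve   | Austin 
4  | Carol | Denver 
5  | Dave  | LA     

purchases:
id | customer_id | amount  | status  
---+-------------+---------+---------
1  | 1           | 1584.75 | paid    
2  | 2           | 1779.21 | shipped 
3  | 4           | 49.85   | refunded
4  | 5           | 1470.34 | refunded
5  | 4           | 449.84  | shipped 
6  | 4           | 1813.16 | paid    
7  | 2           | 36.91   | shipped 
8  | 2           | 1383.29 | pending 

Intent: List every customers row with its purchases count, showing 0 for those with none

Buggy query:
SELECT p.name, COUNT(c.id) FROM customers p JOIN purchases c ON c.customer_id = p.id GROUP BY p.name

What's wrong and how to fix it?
Bug: An inner join excludes parents with zero children

Fix: Use LEFT JOIN so parents without children still appear (COUNT(c.id) gives 0)

Corrected query:
SELECT p.name, COUNT(c.id) FROM customers p LEFT JOIN purchases c ON c.customer_id = p.id GROUP BY p.name

Result:
name  | COUNT(c.id)
------+------------
Bob   | 1          
Carol | 3          
Dave  | 1          
Eve   | 0          
Frank | 3          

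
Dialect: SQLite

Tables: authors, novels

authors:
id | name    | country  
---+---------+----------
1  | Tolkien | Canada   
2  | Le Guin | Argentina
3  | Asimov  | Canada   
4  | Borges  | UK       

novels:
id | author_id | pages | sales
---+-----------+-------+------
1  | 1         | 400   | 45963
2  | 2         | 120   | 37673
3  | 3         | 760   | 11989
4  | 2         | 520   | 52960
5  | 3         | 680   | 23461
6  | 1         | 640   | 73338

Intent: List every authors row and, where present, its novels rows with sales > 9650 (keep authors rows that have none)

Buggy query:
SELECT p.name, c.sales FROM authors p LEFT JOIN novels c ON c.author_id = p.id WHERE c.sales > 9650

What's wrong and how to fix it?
Bug: A WHERE condition on the right-hand table after LEFT JOIN drops unmatched parents

Fix: Put 'c.sales > 9650' in the JOIN's ON clause instead of WHERE

Corrected query:
SELECT p.name, c.sales FROM authors p LEFT JOIN novels c ON c.author_id = p.id AND c.sales > 9650

Result:
name    | sales
--------+------
Tolkien | 45963
Tolkien | 73338
Le Guin | 37673
Le Guin | 52960
Asimov  | 11989
Asimov  | 23461
Borges  | NULL 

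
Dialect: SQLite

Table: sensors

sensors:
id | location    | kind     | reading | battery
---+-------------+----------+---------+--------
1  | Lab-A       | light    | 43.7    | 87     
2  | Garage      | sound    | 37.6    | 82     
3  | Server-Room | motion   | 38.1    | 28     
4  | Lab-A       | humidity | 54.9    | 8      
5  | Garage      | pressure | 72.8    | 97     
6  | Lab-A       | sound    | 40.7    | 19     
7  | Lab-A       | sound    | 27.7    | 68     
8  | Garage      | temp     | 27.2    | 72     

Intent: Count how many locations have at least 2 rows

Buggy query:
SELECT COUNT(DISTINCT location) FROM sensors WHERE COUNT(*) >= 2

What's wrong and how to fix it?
Bug: WHERE filters individual rows, not groups, so a group-level COUNT is invalid there

Fix: Use a subquery that GROUPs and filters with HAVING, then count its rows

Corrected query:
SELECT COUNT(*) FROM (SELECT location FROM sensors GROUP BY location HAVING COUNT(*) >= 2)

Result:
COUNT(*)
--------
2       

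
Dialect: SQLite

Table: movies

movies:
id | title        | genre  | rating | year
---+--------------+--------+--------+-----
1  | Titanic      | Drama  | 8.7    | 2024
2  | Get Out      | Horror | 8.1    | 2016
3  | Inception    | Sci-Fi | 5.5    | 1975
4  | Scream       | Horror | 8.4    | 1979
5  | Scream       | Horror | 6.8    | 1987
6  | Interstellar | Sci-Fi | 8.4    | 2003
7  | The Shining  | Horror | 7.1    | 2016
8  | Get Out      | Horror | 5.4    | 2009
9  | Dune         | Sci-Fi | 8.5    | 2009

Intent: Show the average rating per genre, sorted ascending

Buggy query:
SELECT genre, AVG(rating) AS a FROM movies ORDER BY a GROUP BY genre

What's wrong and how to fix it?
Bug: GROUP BY must precede ORDER BY

Fix: Reorder: SELECT … FROM … GROUP BY … ORDER BY …

Corrected query:
SELECT genre, AVG(rating) AS a FROM movies GROUP BY genre ORDER BY a

Result:
genre  | a       
-------+---------
Horror | 7.16    
Sci-Fi | 7.466667
Drama  | 8.7     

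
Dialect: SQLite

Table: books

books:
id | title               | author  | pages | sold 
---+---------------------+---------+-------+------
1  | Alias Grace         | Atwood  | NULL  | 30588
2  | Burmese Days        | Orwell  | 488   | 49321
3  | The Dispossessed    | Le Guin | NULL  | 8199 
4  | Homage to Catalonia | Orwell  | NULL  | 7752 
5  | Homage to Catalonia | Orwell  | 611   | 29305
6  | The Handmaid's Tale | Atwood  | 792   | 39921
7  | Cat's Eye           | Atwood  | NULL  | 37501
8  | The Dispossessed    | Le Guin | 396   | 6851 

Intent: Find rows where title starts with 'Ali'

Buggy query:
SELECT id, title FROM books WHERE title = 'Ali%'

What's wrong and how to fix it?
Bug: '=' compares the literal string including the % character; pattern matching needs LIKE

Fix: Replace '=' with LIKE so 'Ali%' is treated as a pattern

Corrected query:
SELECT id, title FROM books WHERE title LIKE 'Ali%'

Result:
id | title      
---+------------
1  | Alias Grace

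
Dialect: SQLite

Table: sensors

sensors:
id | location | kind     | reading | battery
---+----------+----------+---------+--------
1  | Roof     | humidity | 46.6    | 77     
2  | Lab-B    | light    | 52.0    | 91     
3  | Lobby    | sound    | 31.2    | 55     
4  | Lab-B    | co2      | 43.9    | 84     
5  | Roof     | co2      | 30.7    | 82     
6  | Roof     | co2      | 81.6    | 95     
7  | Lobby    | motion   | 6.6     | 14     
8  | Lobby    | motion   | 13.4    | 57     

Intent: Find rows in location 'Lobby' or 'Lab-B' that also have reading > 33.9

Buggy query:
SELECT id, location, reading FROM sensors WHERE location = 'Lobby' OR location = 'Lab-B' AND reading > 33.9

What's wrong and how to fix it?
Bug: AND binds tighter than OR, so this parses as location = 'Lobby' OR (location = 'Lab-B' AND reading > 33.9)

Fix: Group the OR with parentheses (or use IN), then AND the threshold

Corrected query:
SELECT id, location, reading FROM sensors WHERE (location = 'Lobby' OR location = 'Lab-B') AND reading > 33.9

Result:
id | location | reading
---+----------+--------
2  | Lab-B    | 52     
4  | Lab-B    | 43.9   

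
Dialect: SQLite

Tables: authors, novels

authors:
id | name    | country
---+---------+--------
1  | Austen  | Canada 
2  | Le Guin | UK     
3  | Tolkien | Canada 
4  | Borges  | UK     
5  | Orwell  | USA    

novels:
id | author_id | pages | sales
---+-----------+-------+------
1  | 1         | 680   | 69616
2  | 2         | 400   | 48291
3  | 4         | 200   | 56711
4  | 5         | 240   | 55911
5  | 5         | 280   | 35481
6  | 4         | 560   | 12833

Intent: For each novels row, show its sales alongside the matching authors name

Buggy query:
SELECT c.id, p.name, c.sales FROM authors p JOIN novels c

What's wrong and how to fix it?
Bug: JOIN with no ON clause produces a cartesian product; every novels row pairs with every authors row

Fix: Specify the join condition linking the foreign key to the parent id

Corrected query:
SELECT c.id, p.name, c.sales FROM authors p JOIN novels c ON c.author_id = p.id

Result:
id | name    | sales
---+---------+------
1  | Austen  | 69616
2  | Le Guin | 48291
3  | Borges  | 56711
4  | Orwell  | 55911
5  | Orwell  | 35481
6  | Borges  | 12833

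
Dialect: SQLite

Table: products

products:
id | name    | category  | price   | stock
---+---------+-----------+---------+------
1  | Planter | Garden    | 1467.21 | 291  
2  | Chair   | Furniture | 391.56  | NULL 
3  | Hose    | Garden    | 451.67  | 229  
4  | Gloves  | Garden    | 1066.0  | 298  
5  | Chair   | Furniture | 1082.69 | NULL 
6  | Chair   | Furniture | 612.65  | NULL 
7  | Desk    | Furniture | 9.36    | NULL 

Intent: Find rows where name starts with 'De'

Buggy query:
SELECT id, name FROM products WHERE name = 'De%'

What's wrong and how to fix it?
Bug: Wildcards only work with LIKE; '=' treats '%' as a literal character

Fix: Replace '=' with LIKE so 'De%' is treated as a pattern

Corrected query:
SELECT id, name FROM products WHERE name LIKE 'De%'

Result:
id | name
---+-----
7  | Desk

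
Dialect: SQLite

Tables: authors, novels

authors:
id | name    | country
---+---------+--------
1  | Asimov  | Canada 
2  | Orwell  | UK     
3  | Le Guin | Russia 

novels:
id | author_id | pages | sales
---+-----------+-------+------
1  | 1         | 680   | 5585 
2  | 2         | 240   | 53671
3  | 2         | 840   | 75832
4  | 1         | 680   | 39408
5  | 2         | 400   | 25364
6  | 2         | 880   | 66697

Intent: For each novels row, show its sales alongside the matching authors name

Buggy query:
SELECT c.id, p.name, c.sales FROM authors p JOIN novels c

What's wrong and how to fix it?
Bug: JOIN with no ON clause produces a cartesian product; every novels row pairs with every authors row

Fix: Specify the join condition linking the foreign key to the parent id

Corrected query:
SELECT c.id, p.name, c.sales FROM authors p JOIN novels c ON c.author_id = p.id

Result:
id | name   | sales
---+--------+------
1  | Asimov | 5585 
2  | Orwell | 53671
3  | Orwell | 75832
4  | Asimov | 39408
5  | Orwell | 25364
6  | Orwell | 66697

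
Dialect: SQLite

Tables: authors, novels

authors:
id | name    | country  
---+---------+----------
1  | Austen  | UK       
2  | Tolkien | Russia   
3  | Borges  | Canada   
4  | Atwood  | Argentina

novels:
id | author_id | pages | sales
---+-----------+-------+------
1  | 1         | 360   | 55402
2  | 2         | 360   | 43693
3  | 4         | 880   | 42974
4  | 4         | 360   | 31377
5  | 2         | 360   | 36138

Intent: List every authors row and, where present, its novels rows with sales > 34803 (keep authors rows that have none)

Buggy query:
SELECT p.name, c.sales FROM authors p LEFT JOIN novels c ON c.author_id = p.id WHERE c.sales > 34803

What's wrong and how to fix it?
Bug: A WHERE condition on the right-hand table after LEFT JOIN drops unmatched parents

Fix: Move the right-table condition into the ON clause so unmatched parents are kept

Corrected query:
SELECT p.name, c.sales FROM authors p LEFT JOIN novels c ON c.author_id = p.id AND c.sales > 34803

Result:
name    | sales
--------+------
Austen  | 55402
Tolkien | 36138
Tolkien | 43693
Borges  | NULL 
Atwood  | 42974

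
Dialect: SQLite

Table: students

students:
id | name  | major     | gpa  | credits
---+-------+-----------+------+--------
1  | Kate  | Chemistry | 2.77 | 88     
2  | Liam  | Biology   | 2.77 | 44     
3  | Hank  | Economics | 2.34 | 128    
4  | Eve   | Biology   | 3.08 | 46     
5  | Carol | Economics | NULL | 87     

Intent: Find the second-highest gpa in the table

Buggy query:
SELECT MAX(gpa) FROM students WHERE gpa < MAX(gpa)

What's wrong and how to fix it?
Bug: The inner MAX is an aggregate inside WHERE, which is not allowed

Fix: Put the inner MAX in a scalar subquery

Corrected query:
SELECT MAX(gpa) FROM students WHERE gpa < (SELECT MAX(gpa) FROM students)

Result:
MAX(gpa)
--------
2.77    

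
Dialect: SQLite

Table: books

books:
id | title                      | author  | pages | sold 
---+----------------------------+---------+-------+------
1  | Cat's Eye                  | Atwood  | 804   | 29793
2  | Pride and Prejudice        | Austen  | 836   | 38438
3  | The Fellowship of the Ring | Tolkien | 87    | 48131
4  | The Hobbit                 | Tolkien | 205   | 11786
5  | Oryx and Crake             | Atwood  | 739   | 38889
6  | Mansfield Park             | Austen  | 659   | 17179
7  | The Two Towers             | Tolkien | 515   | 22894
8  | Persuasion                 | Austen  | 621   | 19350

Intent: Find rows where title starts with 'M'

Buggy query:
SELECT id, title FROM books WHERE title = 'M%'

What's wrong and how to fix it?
Bug: Wildcards only work with LIKE; '=' treats '%' as a literal character

Fix: Replace '=' with LIKE so 'M%' is treated as a pattern

Corrected query:
SELECT id, title FROM books WHERE title LIKE 'M%'

Result:
id | title         
---+---------------
6  | Mansfield Park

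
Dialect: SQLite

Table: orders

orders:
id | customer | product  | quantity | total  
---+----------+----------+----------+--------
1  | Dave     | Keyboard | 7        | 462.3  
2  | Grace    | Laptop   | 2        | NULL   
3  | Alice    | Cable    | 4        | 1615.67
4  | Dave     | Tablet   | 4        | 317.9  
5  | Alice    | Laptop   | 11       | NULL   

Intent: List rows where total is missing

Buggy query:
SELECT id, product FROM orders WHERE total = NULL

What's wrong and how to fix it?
Bug: '= NULL' is always unknown in SQL three-valued logic, so no rows match

Fix: Replace '= NULL' with 'IS NULL'

Corrected query:
SELECT id, product FROM orders WHERE total IS NULL

Result:
id | product
---+--------
2  | Laptop 
5  | Laptop 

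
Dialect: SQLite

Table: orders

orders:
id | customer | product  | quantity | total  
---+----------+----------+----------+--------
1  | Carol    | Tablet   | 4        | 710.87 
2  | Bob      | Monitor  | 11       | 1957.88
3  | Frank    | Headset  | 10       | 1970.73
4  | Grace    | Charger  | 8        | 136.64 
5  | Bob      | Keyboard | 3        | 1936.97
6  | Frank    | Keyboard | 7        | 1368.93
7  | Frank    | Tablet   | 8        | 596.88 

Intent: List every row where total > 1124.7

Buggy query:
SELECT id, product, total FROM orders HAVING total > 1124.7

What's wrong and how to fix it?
Bug: HAVING filters the output of aggregation, but this query has no GROUP BY and no aggregate functions, so SQLite rejects it (HAVING clause on a non-aggregate query); the condition here is per row

Fix: Replace HAVING with WHERE since the condition applies to individual rows

Corrected query:
SELECT id, product, total FROM orders WHERE total > 1124.7

Result:
id | product  | total  
---+----------+--------
2  | Monitor  | 1957.88
3  | Headset  | 1970.73
5  | Keyboard | 1936.97
6  | Keyboard | 1368.93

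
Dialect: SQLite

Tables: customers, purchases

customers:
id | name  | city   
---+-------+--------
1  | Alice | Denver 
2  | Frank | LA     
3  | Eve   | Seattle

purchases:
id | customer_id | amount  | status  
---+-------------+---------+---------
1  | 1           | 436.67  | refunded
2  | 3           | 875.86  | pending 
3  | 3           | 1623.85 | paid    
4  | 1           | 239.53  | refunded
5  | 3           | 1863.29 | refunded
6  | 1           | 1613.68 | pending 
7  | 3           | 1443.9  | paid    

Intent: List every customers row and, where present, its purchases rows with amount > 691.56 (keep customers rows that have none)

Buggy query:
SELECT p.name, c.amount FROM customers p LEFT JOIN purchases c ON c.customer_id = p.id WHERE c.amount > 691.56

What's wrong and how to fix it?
Bug: A WHERE condition on the right-hand table after LEFT JOIN drops unmatched parents

Fix: Put 'c.amount > 691.56' in the JOIN's ON clause instead of WHERE

Corrected query:
SELECT p.name, c.amount FROM customers p LEFT JOIN purchases c ON c.customer_id = p.id AND c.amount > 691.56

Result:
name  | amount 
------+--------
Alice | 1613.68
Frank | NULL   
Eve   | 875.86 
Eve   | 1443.9 
Eve   | 1623.85
Eve   | 1863.29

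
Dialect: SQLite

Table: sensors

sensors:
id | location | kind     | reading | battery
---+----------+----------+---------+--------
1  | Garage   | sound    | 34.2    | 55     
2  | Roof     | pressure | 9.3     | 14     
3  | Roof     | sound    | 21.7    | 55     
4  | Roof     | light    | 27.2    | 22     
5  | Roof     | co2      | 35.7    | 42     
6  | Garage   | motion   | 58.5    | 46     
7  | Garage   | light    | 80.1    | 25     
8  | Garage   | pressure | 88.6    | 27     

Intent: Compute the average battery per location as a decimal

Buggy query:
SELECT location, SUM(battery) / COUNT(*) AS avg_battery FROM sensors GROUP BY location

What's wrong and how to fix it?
Bug: SUM(battery) and COUNT(*) are both integers; the division truncates the fractional part

Fix: Cast one side to REAL so the division keeps the fractional part

Corrected query:
SELECT location, SUM(battery) * 1.0 / COUNT(*) AS avg_battery FROM sensors GROUP BY location

Result:
location | avg_battery
---------+------------
Garage   | 38.25      
Roof     | 33.25      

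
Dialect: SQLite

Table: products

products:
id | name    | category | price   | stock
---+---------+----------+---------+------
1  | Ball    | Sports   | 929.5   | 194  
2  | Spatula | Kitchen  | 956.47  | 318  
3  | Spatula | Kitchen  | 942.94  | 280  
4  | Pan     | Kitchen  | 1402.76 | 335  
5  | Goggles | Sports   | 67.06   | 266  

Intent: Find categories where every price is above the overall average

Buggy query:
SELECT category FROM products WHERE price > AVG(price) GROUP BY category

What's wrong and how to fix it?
Bug: AVG() is an aggregate; it can't sit directly in WHERE

Fix: Compute the overall average in a scalar subquery and compare each group's MIN against it in HAVING

Corrected query:
SELECT category FROM products GROUP BY category HAVING MIN(price) > (SELECT AVG(price) FROM products)

Result:
category
--------
Kitchen 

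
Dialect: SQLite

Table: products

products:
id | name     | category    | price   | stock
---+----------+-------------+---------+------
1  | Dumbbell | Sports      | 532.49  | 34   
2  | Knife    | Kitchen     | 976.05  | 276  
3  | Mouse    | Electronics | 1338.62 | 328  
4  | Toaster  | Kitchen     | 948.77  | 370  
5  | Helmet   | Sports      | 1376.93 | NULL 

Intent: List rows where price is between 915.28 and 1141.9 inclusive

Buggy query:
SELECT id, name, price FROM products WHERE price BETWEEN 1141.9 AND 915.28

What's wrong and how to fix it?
Bug: The bounds are reversed; BETWEEN a AND b requires a <= b to match anything

Fix: Write BETWEEN 915.28 AND 1141.9

Corrected query:
SELECT id, name, price FROM products WHERE price BETWEEN 915.28 AND 1141.9

Result:
id | name    | price 
---+---------+-------
2  | Knife   | 976.05
4  | Toaster | 948.77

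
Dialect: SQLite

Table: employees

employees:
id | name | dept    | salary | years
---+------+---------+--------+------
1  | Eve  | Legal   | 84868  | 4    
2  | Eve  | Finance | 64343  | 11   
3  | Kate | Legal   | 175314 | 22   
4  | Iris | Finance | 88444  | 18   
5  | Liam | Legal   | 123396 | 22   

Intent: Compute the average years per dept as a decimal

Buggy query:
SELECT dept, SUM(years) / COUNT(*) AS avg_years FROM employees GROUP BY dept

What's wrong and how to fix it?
Bug: Both operands are integers, so '/' performs integer division and truncates

Fix: Multiply by 1.0 (or CAST to REAL) to force floating-point division

Corrected query:
SELECT dept, SUM(years) * 1.0 / COUNT(*) AS avg_years FROM employees GROUP BY dept

Result:
dept    | avg_years
--------+----------
Finance | 14.5     
Legal   | 16       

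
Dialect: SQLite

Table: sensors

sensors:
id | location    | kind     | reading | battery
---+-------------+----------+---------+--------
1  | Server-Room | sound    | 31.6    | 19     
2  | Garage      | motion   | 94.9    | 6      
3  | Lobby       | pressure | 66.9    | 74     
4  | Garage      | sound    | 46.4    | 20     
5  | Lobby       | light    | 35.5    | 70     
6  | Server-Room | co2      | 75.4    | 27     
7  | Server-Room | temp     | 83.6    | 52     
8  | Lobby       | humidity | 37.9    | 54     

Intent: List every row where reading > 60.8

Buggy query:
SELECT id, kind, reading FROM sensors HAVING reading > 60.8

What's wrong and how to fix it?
Bug: This is a non-aggregate query (no GROUP BY, no aggregates), so in SQLite the HAVING clause is invalid here; a row-level condition belongs in WHERE

Fix: Use WHERE for row-level filtering

Corrected query:
SELECT id, kind, reading FROM sensors WHERE reading > 60.8

Result:
id | kind     | reading
---+----------+--------
2  | motion   | 94.9   
3  | pressure | 66.9   
6  | co2      | 75.4   
7  | temp     | 83.6   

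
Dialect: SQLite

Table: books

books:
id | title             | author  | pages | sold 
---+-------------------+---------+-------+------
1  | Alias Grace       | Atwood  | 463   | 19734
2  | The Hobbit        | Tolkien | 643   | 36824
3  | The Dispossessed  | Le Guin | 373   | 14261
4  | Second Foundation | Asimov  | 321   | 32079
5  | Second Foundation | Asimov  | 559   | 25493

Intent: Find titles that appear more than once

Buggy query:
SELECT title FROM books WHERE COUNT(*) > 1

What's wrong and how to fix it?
Bug: COUNT(*) is an aggregate and cannot be used in WHERE

Fix: Group first, then use HAVING for the count condition

Corrected query:
SELECT title FROM books GROUP BY title HAVING COUNT(*) > 1

Result:
title            
-----------------
Second Foundation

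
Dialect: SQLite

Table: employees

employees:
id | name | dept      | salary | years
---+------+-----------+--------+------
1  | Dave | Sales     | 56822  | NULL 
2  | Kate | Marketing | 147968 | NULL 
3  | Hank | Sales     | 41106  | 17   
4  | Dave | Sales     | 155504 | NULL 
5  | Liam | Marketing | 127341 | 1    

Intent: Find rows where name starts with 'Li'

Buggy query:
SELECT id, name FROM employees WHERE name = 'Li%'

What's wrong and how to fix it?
Bug: Wildcards only work with LIKE; '=' treats '%' as a literal character

Fix: Replace '=' with LIKE so 'Li%' is treated as a pattern

Corrected query:
SELECT id, name FROM employees WHERE name LIKE 'Li%'

Result:
id | name
---+-----
5  | Liam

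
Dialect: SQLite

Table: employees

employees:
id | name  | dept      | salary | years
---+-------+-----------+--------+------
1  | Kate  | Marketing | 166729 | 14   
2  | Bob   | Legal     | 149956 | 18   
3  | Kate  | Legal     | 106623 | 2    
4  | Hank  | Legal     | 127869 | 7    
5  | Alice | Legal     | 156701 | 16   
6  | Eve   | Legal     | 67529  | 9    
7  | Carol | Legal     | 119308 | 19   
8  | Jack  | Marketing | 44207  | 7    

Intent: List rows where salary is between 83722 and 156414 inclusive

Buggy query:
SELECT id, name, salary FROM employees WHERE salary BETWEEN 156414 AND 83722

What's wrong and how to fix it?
Bug: The bounds are reversed; BETWEEN a AND b requires a <= b to match anything

Fix: Swap the bounds so the smaller value comes first

Corrected query:
SELECT id, name, salary FROM employees WHERE salary BETWEEN 83722 AND 156414

Result:
id | name  | salary
---+-------+-------
2  | Bob   | 149956
3  | Kate  | 106623
4  | Hank  | 127869
7  | Carol | 119308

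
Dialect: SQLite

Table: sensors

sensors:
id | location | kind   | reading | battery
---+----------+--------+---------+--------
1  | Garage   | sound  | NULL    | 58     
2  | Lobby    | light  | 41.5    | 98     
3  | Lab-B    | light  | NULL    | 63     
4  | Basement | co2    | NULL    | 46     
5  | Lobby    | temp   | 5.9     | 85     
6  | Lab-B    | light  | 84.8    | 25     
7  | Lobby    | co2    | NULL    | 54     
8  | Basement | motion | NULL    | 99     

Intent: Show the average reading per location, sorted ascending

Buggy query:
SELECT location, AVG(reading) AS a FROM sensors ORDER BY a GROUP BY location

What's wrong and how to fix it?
Bug: ORDER BY appears before GROUP BY; SQL clause order requires GROUP BY first

Fix: Move ORDER BY to the end, after GROUP BY

Corrected query:
SELECT location, AVG(reading) AS a FROM sensors GROUP BY location ORDER BY a

Result:
location | a   
---------+-----
Basement | NULL
Garage   | NULL
Lobby    | 23.7
Lab-B    | 84.8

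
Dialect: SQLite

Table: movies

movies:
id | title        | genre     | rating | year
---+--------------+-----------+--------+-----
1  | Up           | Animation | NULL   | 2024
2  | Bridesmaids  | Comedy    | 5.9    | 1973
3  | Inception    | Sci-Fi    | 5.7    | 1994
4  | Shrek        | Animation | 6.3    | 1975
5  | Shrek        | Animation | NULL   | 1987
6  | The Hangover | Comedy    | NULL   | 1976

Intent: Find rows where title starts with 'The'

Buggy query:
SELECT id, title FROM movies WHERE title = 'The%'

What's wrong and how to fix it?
Bug: Wildcards only work with LIKE; '=' treats '%' as a literal character

Fix: Use LIKE for wildcard pattern matching

Corrected query:
SELECT id, title FROM movies WHERE title LIKE 'The%'

Result:
id | title       
---+-------------
6  | The Hangover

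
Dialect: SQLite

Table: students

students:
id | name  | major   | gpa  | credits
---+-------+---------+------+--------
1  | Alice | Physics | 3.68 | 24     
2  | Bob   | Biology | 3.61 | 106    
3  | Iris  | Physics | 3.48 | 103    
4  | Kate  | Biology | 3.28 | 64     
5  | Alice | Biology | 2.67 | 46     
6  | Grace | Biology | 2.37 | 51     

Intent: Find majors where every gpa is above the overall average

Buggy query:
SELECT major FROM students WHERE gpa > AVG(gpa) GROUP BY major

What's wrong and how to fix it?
Bug: WHERE evaluates per row before aggregation, so AVG() is unavailable

Fix: Use a subquery for AVG and a HAVING MIN(...) filter so the condition holds for every row in the group

Corrected query:
SELECT major FROM students GROUP BY major HAVING MIN(gpa) > (SELECT AVG(gpa) FROM students)

Result:
major  
-------
Physics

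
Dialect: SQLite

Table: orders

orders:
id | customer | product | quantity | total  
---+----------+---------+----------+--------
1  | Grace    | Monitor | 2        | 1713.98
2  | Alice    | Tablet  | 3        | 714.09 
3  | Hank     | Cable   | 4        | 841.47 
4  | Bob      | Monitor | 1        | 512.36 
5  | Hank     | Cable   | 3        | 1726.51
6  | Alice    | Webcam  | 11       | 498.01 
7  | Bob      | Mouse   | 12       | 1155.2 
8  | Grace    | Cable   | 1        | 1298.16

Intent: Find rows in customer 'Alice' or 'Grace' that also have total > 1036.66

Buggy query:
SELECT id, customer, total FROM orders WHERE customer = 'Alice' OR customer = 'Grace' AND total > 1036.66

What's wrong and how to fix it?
Bug: Without parentheses, AND is evaluated before OR, so the total filter only applies to the 'Grace' branch

Fix: Add parentheses around the OR so the AND applies to both alternatives

Corrected query:
SELECT id, customer, total FROM orders WHERE (customer = 'Alice' OR customer = 'Grace') AND total > 1036.66

Result:
id | customer | total  
---+----------+--------
1  | Grace    | 1713.98
8  | Grace    | 1298.16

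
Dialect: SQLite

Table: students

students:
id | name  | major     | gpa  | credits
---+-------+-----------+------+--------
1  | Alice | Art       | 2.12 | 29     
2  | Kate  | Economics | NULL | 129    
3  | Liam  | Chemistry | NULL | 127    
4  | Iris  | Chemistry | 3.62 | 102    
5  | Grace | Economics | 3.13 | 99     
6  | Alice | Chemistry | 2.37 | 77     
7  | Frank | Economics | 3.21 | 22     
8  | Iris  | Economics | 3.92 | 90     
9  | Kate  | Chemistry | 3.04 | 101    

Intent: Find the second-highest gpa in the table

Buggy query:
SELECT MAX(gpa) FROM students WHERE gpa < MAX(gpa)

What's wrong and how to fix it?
Bug: MAX(gpa) on the right of the comparison is an aggregate-in-WHERE error

Fix: Put the inner MAX in a scalar subquery

Corrected query:
SELECT MAX(gpa) FROM students WHERE gpa < (SELECT MAX(gpa) FROM students)

Result:
MAX(gpa)
--------
3.62    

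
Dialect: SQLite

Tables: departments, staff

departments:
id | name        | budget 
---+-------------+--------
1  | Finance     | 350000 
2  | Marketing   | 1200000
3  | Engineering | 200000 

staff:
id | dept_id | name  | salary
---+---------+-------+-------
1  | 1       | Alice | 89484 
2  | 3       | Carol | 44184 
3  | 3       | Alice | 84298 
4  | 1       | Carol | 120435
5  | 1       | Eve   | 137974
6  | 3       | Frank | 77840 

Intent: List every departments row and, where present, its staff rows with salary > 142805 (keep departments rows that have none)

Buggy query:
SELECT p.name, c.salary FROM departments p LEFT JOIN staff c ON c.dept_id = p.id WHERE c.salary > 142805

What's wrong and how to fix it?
Bug: A WHERE condition on the right-hand table after LEFT JOIN drops unmatched parents

Fix: Put 'c.salary > 142805' in the JOIN's ON clause instead of WHERE

Corrected query:
SELECT p.name, c.salary FROM departments p LEFT JOIN staff c ON c.dept_id = p.id AND c.salary > 142805

Result:
name        | salary
------------+-------
Finance     | NULL  
Marketing   | NULL  
Engineering | NULL  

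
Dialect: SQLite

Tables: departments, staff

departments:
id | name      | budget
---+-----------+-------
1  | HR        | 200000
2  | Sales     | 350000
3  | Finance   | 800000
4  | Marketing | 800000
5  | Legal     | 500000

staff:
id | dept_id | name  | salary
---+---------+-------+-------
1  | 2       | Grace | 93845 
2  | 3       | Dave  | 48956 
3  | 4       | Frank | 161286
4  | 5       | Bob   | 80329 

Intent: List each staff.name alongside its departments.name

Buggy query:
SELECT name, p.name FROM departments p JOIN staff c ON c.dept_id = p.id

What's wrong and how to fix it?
Bug: 'name' exists in both joined tables, so the database can't tell which one is meant

Fix: Prefix ambiguous columns with the table alias

Corrected query:
SELECT c.name, p.name FROM departments p JOIN staff c ON c.dept_id = p.id

Result:
name  | name     
------+----------
Grace | Sales    
Dave  | Finance  
Frank | Marketing
Bob   | Legal    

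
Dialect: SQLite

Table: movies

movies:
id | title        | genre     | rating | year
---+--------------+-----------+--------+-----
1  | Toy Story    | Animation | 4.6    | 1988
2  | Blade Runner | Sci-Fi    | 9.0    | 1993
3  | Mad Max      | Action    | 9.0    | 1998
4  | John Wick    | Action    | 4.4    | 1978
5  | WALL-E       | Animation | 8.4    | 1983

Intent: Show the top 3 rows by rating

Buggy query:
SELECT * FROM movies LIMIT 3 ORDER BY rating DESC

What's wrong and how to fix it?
Bug: ORDER BY cannot follow LIMIT; LIMIT is the final clause

Fix: Swap the clauses: ORDER BY first, then LIMIT

Corrected query:
SELECT * FROM movies ORDER BY rating DESC LIMIT 3

Result:
id | title        | genre     | rating | year
---+--------------+-----------+--------+-----
2  | Blade Runner | Sci-Fi    | 9      | 1993
3  | Mad Max      | Action    | 9      | 1998
5  | WALL-E       | Animation | 8.4    | 1983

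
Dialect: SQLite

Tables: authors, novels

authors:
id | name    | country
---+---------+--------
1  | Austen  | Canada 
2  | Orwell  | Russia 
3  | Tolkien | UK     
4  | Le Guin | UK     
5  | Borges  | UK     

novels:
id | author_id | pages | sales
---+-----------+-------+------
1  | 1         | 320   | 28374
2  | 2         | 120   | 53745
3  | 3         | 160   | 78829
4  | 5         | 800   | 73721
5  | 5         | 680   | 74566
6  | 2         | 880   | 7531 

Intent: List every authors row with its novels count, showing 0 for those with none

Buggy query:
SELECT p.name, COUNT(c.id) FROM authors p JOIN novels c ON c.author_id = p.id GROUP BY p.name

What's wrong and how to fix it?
Bug: INNER JOIN drops authors rows that have no matching novels rows

Fix: Use LEFT JOIN so parents without children still appear (COUNT(c.id) gives 0)

Corrected query:
SELECT p.name, COUNT(c.id) FROM authors p LEFT JOIN novels c ON c.author_id = p.id GROUP BY p.name

Result:
name    | COUNT(c.id)
--------+------------
Austen  | 1          
Borges  | 2          
Le Guin | 0          
Orwell  | 2          
Tolkien | 1          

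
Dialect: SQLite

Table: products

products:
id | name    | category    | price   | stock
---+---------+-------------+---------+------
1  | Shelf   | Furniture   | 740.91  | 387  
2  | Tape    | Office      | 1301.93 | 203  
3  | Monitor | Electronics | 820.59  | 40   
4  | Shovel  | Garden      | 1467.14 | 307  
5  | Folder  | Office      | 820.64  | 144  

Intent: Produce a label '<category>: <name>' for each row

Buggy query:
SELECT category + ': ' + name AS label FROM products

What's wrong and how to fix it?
Bug: '+' is numeric addition; on text columns SQLite converts them to 0 instead of concatenating

Fix: Use the || operator for string concatenation

Corrected query:
SELECT category || ': ' || name AS label FROM products

Result:
label               
--------------------
Furniture: Shelf    
Office: Tape        
Electronics: Monitor
Garden: Shovel      
Office: Folder      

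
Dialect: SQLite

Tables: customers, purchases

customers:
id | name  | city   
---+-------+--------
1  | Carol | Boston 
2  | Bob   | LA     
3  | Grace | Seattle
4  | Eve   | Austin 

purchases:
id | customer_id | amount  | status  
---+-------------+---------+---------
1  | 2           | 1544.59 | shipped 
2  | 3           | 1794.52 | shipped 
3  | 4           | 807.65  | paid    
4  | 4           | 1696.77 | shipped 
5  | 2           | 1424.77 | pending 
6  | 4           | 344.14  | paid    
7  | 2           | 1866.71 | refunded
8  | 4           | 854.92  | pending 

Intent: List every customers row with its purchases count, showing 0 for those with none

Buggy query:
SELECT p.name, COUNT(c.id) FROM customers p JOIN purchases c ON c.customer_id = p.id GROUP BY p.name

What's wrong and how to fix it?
Bug: An inner join excludes parents with zero children

Fix: Use LEFT JOIN so parents without children still appear (COUNT(c.id) gives 0)

Corrected query:
SELECT p.name, COUNT(c.id) FROM customers p LEFT JOIN purchases c ON c.customer_id = p.id GROUP BY p.name

Result:
name  | COUNT(c.id)
------+------------
Bob   | 3          
Carol | 0          
Eve   | 4          
Grace | 1          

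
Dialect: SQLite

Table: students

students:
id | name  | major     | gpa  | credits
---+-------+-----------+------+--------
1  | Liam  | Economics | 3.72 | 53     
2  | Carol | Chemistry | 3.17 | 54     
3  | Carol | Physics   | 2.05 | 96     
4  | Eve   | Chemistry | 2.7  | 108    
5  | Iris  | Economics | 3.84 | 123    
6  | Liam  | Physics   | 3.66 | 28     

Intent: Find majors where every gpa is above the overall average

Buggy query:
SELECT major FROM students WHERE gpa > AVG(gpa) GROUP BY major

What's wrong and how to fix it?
Bug: WHERE evaluates per row before aggregation, so AVG() is unavailable

Fix: Compute the overall average in a scalar subquery and compare each group's MIN against it in HAVING

Corrected query:
SELECT major FROM students GROUP BY major HAVING MIN(gpa) > (SELECT AVG(gpa) FROM students)

Result:
major    
---------
Economics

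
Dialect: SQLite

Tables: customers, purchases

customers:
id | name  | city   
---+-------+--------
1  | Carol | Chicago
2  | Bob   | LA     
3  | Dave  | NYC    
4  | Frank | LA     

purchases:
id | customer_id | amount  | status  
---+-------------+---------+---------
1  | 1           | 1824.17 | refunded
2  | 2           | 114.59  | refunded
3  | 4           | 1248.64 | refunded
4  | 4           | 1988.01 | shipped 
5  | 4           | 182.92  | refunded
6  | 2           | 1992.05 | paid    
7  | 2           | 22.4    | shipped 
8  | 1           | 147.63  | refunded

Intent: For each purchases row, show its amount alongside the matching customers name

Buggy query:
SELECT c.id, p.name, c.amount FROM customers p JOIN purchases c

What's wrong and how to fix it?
Bug: Missing join condition: each purchases row is matched to all customers rows instead of just its own

Fix: Add ON c.customer_id = p.id to the JOIN

Corrected query:
SELECT c.id, p.name, c.amount FROM customers p JOIN purchases c ON c.customer_id = p.id

Result:
id | name  | amount 
---+-------+--------
1  | Carol | 1824.17
2  | Bob   | 114.59 
3  | Frank | 1248.64
4  | Frank | 1988.01
5  | Frank | 182.92 
6  | Bob   | 1992.05
7  | Bob   | 22.4   
8  | Carol | 147.63 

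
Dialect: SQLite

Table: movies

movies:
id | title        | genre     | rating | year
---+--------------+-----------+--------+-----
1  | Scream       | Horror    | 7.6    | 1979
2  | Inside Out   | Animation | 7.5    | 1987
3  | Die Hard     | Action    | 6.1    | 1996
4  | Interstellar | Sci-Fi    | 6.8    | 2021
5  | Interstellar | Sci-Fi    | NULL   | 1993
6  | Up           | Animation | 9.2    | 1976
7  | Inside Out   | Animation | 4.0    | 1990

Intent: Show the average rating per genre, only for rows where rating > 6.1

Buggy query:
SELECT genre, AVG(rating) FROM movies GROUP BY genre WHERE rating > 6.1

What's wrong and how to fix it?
Bug: WHERE cannot follow GROUP BY

Fix: Place WHERE between FROM and GROUP BY

Corrected query:
SELECT genre, AVG(rating) FROM movies WHERE rating > 6.1 GROUP BY genre

Result:
genre     | AVG(rating)
----------+------------
Animation | 8.35       
Horror    | 7.6        
Sci-Fi    | 6.8        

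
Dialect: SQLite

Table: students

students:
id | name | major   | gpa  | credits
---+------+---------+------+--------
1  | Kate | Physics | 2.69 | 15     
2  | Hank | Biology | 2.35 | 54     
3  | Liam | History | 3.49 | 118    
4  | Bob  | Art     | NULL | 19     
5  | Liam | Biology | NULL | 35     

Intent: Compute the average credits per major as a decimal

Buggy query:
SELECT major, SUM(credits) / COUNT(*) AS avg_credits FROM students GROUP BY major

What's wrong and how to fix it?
Bug: Both operands are integers, so '/' performs integer division and truncates

Fix: Cast one side to REAL so the division keeps the fractional part

Corrected query:
SELECT major, SUM(credits) * 1.0 / COUNT(*) AS avg_credits FROM students GROUP BY major

Result:
major   | avg_credits
--------+------------
Art     | 19         
Biology | 44.5       
History | 118        
Physics | 15         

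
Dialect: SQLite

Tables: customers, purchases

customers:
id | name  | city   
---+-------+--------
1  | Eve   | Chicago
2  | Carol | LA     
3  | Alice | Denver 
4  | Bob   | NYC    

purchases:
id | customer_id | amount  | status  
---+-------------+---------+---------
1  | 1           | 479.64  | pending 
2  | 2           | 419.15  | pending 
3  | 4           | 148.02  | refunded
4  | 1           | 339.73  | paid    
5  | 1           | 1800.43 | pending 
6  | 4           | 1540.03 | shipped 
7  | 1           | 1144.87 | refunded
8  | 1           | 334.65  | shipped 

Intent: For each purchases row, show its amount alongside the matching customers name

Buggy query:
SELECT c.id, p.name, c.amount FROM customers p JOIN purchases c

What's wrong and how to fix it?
Bug: JOIN with no ON clause produces a cartesian product; every purchases row pairs with every customers row

Fix: Add ON c.customer_id = p.id to the JOIN

Corrected query:
SELECT c.id, p.name, c.amount FROM customers p JOIN purchases c ON c.customer_id = p.id

Result:
id | name  | amount 
---+-------+--------
1  | Eve   | 479.64 
2  | Carol | 419.15 
3  | Bob   | 148.02 
4  | Eve   | 339.73 
5  | Eve   | 1800.43
6  | Bob   | 1540.03
7  | Eve   | 1144.87
8  | Eve   | 334.65 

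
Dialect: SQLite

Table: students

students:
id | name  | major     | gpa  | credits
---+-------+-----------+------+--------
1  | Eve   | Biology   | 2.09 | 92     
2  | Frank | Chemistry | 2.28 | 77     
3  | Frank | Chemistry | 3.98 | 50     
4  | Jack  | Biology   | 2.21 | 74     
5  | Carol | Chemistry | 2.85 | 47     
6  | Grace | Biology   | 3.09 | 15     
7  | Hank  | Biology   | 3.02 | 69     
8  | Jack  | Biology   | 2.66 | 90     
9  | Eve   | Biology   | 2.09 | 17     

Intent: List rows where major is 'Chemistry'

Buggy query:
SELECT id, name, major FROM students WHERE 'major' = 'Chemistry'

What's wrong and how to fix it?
Bug: Single quotes denote string literals in SQL; the column name is being compared as a constant string

Fix: Reference the column as major without single quotes

Corrected query:
SELECT id, name, major FROM students WHERE major = 'Chemistry'

Result:
id | name  | major    
---+-------+----------
2  | Frank | Chemistry
3  | Frank | Chemistry
5  | Carol | Chemistry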